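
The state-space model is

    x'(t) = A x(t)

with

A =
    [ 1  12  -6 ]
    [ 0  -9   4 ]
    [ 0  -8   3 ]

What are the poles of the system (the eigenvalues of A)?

-5, -1, 1

det(sI - A) = s^3 - (tr A)s^2 + (M11 + M22 + M33)s - det A, where Mii is the 2×2 principal minor of A obtained by deleting row i and column i.
tr A = 1 + (-9) + 3 = -5; M11 = (-9)·3 - 4·(-8) = -27 - (-32) = 5; M22 = 1·3 - (-6)·0 = 3 - 0 = 3; M33 = 1·(-9) - 12·0 = -9 - 0 = -9; sum of minors = -1.
det A = 1·((-9)·3 - 4·(-8)) - 12·(0·3 - 4·0) + (-6)·(0·(-8) - (-9)·0) = 1·5 - 12·0 + (-6)·0 = 5.
So p(s) = det(sI - A) = s^3 + 5s^2 - s - 5.
Rational-root test: any integer root divides -5. Testing small divisors, s = -1 works: p(-1) = -1 + 5 + 1 + (-5) = 0, so (s + 1) is a factor.
Dividing, p(s) = (s + 1)(s^2 + 4s - 5).
Factor s^2 + 4s - 5: two numbers with sum -4 and product -5 are 1 and -5, so s^2 + 4s - 5 = (s - 1)(s + 5).
Hence p(s) = (s - 1) (s + 1) (s + 5), with roots -5, -1, 1.
At least one eigenvalue has non-negative real part, so the system is not asymptotically stable.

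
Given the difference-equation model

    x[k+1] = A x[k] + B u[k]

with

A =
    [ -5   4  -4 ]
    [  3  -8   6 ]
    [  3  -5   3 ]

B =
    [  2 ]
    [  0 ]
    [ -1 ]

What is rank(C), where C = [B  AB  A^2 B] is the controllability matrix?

AB = [[-6], [0], [3]]
A^2B = [[18], [0], [-9]]
Controllability matrix C = [B  AB  A^2B] = [[2, -6, 18], [0, 0, 0], [-1, 3, -9]]
Every column of C is a scalar multiple of column 1 = [2, 0, -1] (multipliers 1, -3, 9), so the columns span a one-dimensional space.
C ≠ 0, hence rank(C) = 1.
rank(C) = 1 < n = 3, so the pair (A, B) is not completely controllable.

1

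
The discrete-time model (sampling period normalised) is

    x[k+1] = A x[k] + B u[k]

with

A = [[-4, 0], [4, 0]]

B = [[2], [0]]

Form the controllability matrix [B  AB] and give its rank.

2

AB = [[-8], [8]]
Controllability matrix C = [B  AB] = [[2, -8], [0, 8]]
det(C) = 2·8 - (-8)·0 = 16 - 0 = 16 ≠ 0, so rank(C) = 2.
rank(C) = 2 = n, so the pair (A, B) is completely controllable.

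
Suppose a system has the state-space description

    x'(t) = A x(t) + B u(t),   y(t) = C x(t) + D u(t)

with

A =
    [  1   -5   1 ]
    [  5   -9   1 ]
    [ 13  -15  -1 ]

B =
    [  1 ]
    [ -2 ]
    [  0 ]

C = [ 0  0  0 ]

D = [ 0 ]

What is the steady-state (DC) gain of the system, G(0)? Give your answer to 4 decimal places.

0.0000

G(0) = C(-A)^{-1}B + D = -C A^{-1} B + D.
det A = -24, so A^{-1} = (1/-24)·adj(A) = [[-1, 5/6, -1/6], [-3/4, 7/12, -1/6], [-7/4, 25/12, -2/3]]
A^{-1} B = [-8/3, -23/12, -71/12]^T
C A^{-1} B = 0
G(0) = D - C A^{-1} B = 0 - (0) = 0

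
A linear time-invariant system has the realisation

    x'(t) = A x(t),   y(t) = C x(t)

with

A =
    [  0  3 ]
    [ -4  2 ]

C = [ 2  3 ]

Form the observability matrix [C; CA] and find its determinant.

CA = [[-12, 12]]
Observability matrix O = [C; CA] = [[2, 3], [-12, 12]]
det(O) = 2·12 - 3·(-12) = 24 - (-36) = 60
Since det(O) ≠ 0, rank(O) = 2 and the system is completely observable.

60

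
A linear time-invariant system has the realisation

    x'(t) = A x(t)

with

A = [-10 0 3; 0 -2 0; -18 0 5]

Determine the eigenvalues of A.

-4, -2, -1

det(sI - A) = s^3 - (tr A)s^2 + (M11 + M22 + M33)s - det A, where Mii is the 2×2 principal minor of A obtained by deleting row i and column i.
tr A = (-10) + (-2) + 5 = -7; M11 = (-2)·5 - 0·0 = -10 - 0 = -10; M22 = (-10)·5 - 3·(-18) = -50 - (-54) = 4; M33 = (-10)·(-2) - 0·0 = 20 - 0 = 20; sum of minors = 14.
det A = (-10)·((-2)·5 - 0·0) - 0·(0·5 - 0·(-18)) + 3·(0·0 - (-2)·(-18)) = (-10)·(-10) - 0·0 + 3·(-36) = -8.
So p(s) = det(sI - A) = s^3 + 7s^2 + 14s + 8.
Rational-root test: any integer root divides 8. Testing small divisors, s = -1 works: p(-1) = -1 + 7 + (-14) + 8 = 0, so (s + 1) is a factor.
Dividing, p(s) = (s + 1)(s^2 + 6s + 8).
Factor s^2 + 6s + 8: two numbers with sum -6 and product 8 are -2 and -4, so s^2 + 6s + 8 = (s + 2)(s + 4).
Hence p(s) = (s + 1) (s + 2) (s + 4), with roots -4, -2, -1.
All eigenvalues have negative real part, so the system is asymptotically stable.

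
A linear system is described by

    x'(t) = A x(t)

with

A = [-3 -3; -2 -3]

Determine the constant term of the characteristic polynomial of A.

3

For a 2×2 matrix, det(sI - A) = s^2 - (tr A)s + det A.
tr A = -6, det A = 3.
So p(s) = s^2 + 6s + 3.
The constant term is 3.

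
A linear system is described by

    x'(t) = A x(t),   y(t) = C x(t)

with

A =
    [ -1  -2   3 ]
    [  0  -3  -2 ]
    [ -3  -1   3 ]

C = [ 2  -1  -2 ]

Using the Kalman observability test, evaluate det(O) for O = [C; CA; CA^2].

252

CA = [[4, 1, 2]]
CA^2 = [[-10, -13, 16]]
Observability matrix O = [C; CA; CA^2] = [[2, -1, -2], [4, 1, 2], [-10, -13, 16]]
Expanding along the first row, det(O) = 2·(1·16 - 2·(-13)) - (-1)·(4·16 - 2·(-10)) + (-2)·(4·(-13) - 1·(-10)) = 2·42 - (-1)·84 + (-2)·(-42) = 252
Since det(O) ≠ 0, rank(O) = 3 and the system is completely observable.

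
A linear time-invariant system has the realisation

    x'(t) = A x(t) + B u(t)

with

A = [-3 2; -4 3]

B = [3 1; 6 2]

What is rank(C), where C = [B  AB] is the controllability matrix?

1

AB = [[3, 1], [6, 2]]
Controllability matrix C = [B  AB] = [[3, 1, 3, 1], [6, 2, 6, 2]]
Every column of C is a scalar multiple of column 1 = [3, 6] (multipliers 1, 1/3, 1, 1/3), so the columns span a one-dimensional space.
C ≠ 0, hence rank(C) = 1.
rank(C) = 1 < n = 2, so the pair (A, B) is not completely controllable.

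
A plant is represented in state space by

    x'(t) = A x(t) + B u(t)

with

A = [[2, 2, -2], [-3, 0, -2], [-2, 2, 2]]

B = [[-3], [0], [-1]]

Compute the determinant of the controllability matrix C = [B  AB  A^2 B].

AB = [[-4], [11], [4]]
A^2B = [[6], [4], [38]]
Controllability matrix C = [B  AB  A^2B] = [[-3, -4, 6], [0, 11, 4], [-1, 4, 38]]
Expanding along the first row, det(C) = (-3)·(11·38 - 4·4) - (-4)·(0·38 - 4·(-1)) + 6·(0·4 - 11·(-1)) = (-3)·402 - (-4)·4 + 6·11 = -1124
Since det(C) ≠ 0, rank(C) = 3 and the system is completely controllable.

-1124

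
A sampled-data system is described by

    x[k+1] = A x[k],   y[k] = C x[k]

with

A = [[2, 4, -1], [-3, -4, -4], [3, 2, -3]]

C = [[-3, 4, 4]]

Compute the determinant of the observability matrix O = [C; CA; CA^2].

13470

CA = [[-6, -20, -25]]
CA^2 = [[-27, 6, 161]]
Observability matrix O = [C; CA; CA^2] = [[-3, 4, 4], [-6, -20, -25], [-27, 6, 161]]
Expanding along the first row, det(O) = (-3)·((-20)·161 - (-25)·6) - 4·((-6)·161 - (-25)·(-27)) + 4·((-6)·6 - (-20)·(-27)) = (-3)·(-3070) - 4·(-1641) + 4·(-576) = 13470
Since det(O) ≠ 0, rank(O) = 3 and the system is completely observable.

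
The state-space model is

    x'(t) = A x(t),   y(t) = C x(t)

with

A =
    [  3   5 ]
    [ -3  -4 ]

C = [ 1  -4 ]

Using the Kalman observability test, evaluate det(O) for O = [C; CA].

81

CA = [[15, 21]]
Observability matrix O = [C; CA] = [[1, -4], [15, 21]]
det(O) = 1·21 - (-4)·15 = 21 - (-60) = 81
Since det(O) ≠ 0, rank(O) = 2 and the system is completely observable.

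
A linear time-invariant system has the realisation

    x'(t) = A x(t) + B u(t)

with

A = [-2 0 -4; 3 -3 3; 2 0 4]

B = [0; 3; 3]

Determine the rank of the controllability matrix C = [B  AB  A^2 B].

2

AB = [[-12], [0], [12]]
A^2B = [[-24], [0], [24]]
Controllability matrix C = [B  AB  A^2B] = [[0, -12, -24], [3, 0, 0], [3, 12, 24]]
The rows r1, r2, r3 of C are linearly dependent: r1 - r2 + r3 = 0 (check each entry), so rank(C) ≤ 2.
The 2×2 minor from rows 1, 2, columns 1, 2 is 0·0 - (-12)·3 = 0 - (-36) = 36 ≠ 0, so rank(C) = 2.
rank(C) = 2 < n = 3, so the pair (A, B) is not completely controllable.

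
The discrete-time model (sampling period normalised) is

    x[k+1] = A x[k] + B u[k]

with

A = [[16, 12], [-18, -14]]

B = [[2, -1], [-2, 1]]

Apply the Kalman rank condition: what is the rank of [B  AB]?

1

AB = [[8, -4], [-8, 4]]
Controllability matrix C = [B  AB] = [[2, -1, 8, -4], [-2, 1, -8, 4]]
Every column of C is a scalar multiple of column 1 = [2, -2] (multipliers 1, -1/2, 4, -2), so the columns span a one-dimensional space.
C ≠ 0, hence rank(C) = 1.
rank(C) = 1 < n = 2, so the pair (A, B) is not completely controllable.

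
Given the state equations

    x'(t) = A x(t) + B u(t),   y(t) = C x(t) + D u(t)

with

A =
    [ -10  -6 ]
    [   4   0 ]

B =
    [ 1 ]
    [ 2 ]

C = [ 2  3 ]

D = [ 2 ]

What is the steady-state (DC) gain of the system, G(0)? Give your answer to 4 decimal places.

4.0000

G(0) = C(-A)^{-1}B + D = -C A^{-1} B + D.
det A = 24, so A^{-1} = (1/24)·adj(A) = [[0, 1/4], [-1/6, -5/12]]
A^{-1} B = [1/2, -1]^T
C A^{-1} B = -2
G(0) = D - C A^{-1} B = 2 - (-2) = 4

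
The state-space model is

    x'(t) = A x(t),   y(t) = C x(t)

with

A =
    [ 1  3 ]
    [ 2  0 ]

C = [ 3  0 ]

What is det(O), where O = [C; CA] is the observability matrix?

27

CA = [[3, 9]]
Observability matrix O = [C; CA] = [[3, 0], [3, 9]]
det(O) = 3·9 - 0·3 = 27 - 0 = 27
Since det(O) ≠ 0, rank(O) = 2 and the system is completely observable.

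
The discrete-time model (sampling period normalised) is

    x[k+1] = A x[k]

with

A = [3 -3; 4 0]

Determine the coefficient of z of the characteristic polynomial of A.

For a 2×2 matrix, det(zI - A) = z^2 - (tr A)z + det A.
tr A = 3, det A = 12.
So p(z) = z^2 - 3z + 12.
The coefficient of z is -3.

-3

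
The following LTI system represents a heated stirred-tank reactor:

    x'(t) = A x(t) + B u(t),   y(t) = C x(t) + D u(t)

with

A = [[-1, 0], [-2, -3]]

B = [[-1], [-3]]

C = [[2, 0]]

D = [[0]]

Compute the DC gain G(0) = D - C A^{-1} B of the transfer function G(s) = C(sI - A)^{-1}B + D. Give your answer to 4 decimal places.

-2.0000

G(0) = C(-A)^{-1}B + D = -C A^{-1} B + D.
det A = 3, so A^{-1} = (1/3)·adj(A) = [[-1, 0], [2/3, -1/3]]
A^{-1} B = [1, 1/3]^T
C A^{-1} B = 2
G(0) = D - C A^{-1} B = 0 - (2) = -2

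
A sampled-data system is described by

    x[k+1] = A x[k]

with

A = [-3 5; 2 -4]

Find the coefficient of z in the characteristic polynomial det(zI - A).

For a 2×2 matrix, det(zI - A) = z^2 - (tr A)z + det A.
tr A = -7, det A = 2.
So p(z) = z^2 + 7z + 2.
The coefficient of z is 7.

7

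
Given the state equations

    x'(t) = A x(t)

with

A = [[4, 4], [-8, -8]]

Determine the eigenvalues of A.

det(sI - A) = s^2 - (tr A)s + det A, with tr A = 4 + (-8) = -4 and det A = 4·(-8) - 4·(-8) = -32 - (-32) = 0.
So p(s) = det(sI - A) = s^2 + 4s.
Factor s^2 + 4s: two numbers with sum -4 and product 0 are 0 and -4, so s^2 + 4s = s(s + 4).
Hence p(s) = s (s + 4), with roots -4, 0.
At least one eigenvalue has non-negative real part, so the system is not asymptotically stable.

-4, 0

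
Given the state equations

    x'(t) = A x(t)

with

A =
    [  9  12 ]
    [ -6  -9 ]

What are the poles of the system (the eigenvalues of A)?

-3, 3

det(sI - A) = s^2 - (tr A)s + det A, with tr A = 9 + (-9) = 0 and det A = 9·(-9) - 12·(-6) = -81 - (-72) = -9.
So p(s) = det(sI - A) = s^2 - 9.
Factor s^2 - 9: two numbers with sum 0 and product -9 are 3 and -3, so s^2 - 9 = (s - 3)(s + 3).
Hence p(s) = (s - 3) (s + 3), with roots -3, 3.
At least one eigenvalue has non-negative real part, so the system is not asymptotically stable.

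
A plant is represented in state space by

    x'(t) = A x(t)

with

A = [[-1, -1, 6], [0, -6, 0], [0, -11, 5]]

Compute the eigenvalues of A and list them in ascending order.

-6, -1, 5

det(sI - A) = s^3 - (tr A)s^2 + (M11 + M22 + M33)s - det A, where Mii is the 2×2 principal minor of A obtained by deleting row i and column i.
tr A = (-1) + (-6) + 5 = -2; M11 = (-6)·5 - 0·(-11) = -30 - 0 = -30; M22 = (-1)·5 - 6·0 = -5 - 0 = -5; M33 = (-1)·(-6) - (-1)·0 = 6 - 0 = 6; sum of minors = -29.
det A = (-1)·((-6)·5 - 0·(-11)) - (-1)·(0·5 - 0·0) + 6·(0·(-11) - (-6)·0) = (-1)·(-30) - (-1)·0 + 6·0 = 30.
So p(s) = det(sI - A) = s^3 + 2s^2 - 29s - 30.
Rational-root test: any integer root divides -30. Testing small divisors, s = -1 works: p(-1) = -1 + 2 + 29 + (-30) = 0, so (s + 1) is a factor.
Dividing, p(s) = (s + 1)(s^2 + s - 30).
Factor s^2 + s - 30: two numbers with sum -1 and product -30 are 5 and -6, so s^2 + s - 30 = (s - 5)(s + 6).
Hence p(s) = (s - 5) (s + 1) (s + 6), with roots -6, -1, 5.
At least one eigenvalue has non-negative real part, so the system is not asymptotically stable.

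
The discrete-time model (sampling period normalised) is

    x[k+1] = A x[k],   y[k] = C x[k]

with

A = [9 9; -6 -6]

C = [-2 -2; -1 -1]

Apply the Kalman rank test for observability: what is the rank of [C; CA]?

CA = [[-6, -6], [-3, -3]]
Observability matrix O = [C; CA] = [[-2, -2], [-1, -1], [-6, -6], [-3, -3]]
Every row of O is a scalar multiple of row 1 = [-2, -2] (multipliers 1, 1/2, 3, 3/2), so the rows span a one-dimensional space.
O ≠ 0, hence rank(O) = 1.
rank(O) = 1 < n = 2, so the pair (A, C) is not completely observable.

1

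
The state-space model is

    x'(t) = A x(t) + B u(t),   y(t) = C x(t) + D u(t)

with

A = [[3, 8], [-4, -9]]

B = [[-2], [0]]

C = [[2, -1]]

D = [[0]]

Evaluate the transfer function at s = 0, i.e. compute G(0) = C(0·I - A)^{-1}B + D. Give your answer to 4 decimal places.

G(0) = C(-A)^{-1}B + D = -C A^{-1} B + D.
det A = 5, so A^{-1} = (1/5)·adj(A) = [[-9/5, -8/5], [4/5, 3/5]]
A^{-1} B = [18/5, -8/5]^T
C A^{-1} B = 44/5
G(0) = D - C A^{-1} B = 0 - (44/5) = -44/5 ≈ -8.8000

-8.8000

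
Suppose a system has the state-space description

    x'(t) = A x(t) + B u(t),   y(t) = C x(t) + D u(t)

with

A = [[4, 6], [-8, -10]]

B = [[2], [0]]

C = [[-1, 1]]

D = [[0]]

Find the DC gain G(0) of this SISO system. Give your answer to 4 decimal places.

-4.5000

G(0) = C(-A)^{-1}B + D = -C A^{-1} B + D.
det A = 8, so A^{-1} = (1/8)·adj(A) = [[-5/4, -3/4], [1, 1/2]]
A^{-1} B = [-5/2, 2]^T
C A^{-1} B = 9/2
G(0) = D - C A^{-1} B = 0 - (9/2) = -9/2 ≈ -4.5000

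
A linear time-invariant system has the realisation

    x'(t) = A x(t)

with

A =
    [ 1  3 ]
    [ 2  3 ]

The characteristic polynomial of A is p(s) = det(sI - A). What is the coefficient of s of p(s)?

For a 2×2 matrix, det(sI - A) = s^2 - (tr A)s + det A.
tr A = 4, det A = -3.
So p(s) = s^2 - 4s - 3.
The coefficient of s is -4.

-4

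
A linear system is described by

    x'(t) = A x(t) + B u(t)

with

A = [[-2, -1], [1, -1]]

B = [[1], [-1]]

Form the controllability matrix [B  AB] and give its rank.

2

AB = [[-1], [2]]
Controllability matrix C = [B  AB] = [[1, -1], [-1, 2]]
det(C) = 1·2 - (-1)·(-1) = 2 - 1 = 1 ≠ 0, so rank(C) = 2.
rank(C) = 2 = n, so the pair (A, B) is completely controllable.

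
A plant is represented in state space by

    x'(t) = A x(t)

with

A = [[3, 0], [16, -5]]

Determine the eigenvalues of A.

-5, 3

det(sI - A) = s^2 - (tr A)s + det A, with tr A = 3 + (-5) = -2 and det A = 3·(-5) - 0·16 = -15 - 0 = -15.
So p(s) = det(sI - A) = s^2 + 2s - 15.
Factor s^2 + 2s - 15: two numbers with sum -2 and product -15 are 3 and -5, so s^2 + 2s - 15 = (s - 3)(s + 5).
Hence p(s) = (s - 3) (s + 5), with roots -5, 3.
At least one eigenvalue has non-negative real part, so the system is not asymptotically stable.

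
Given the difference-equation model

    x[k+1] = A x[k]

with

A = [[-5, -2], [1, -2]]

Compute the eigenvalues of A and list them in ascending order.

det(zI - A) = z^2 - (tr A)z + det A, with tr A = (-5) + (-2) = -7 and det A = (-5)·(-2) - (-2)·1 = 10 - (-2) = 12.
So p(z) = det(zI - A) = z^2 + 7z + 12.
Factor z^2 + 7z + 12: two numbers with sum -7 and product 12 are -3 and -4, so z^2 + 7z + 12 = (z + 3)(z + 4).
Hence p(z) = (z + 3) (z + 4), with roots -4, -3.

-4, -3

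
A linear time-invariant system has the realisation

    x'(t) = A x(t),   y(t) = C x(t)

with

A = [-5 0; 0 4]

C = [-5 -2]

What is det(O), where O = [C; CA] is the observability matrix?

90

CA = [[25, -8]]
Observability matrix O = [C; CA] = [[-5, -2], [25, -8]]
det(O) = (-5)·(-8) - (-2)·25 = 40 - (-50) = 90
Since det(O) ≠ 0, rank(O) = 2 and the system is completely observable.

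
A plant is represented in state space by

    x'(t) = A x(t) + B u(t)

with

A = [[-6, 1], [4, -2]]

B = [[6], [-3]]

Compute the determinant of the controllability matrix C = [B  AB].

AB = [[-39], [30]]
Controllability matrix C = [B  AB] = [[6, -39], [-3, 30]]
det(C) = 6·30 - (-39)·(-3) = 180 - 117 = 63
Since det(C) ≠ 0, rank(C) = 2 and the system is completely controllable.

63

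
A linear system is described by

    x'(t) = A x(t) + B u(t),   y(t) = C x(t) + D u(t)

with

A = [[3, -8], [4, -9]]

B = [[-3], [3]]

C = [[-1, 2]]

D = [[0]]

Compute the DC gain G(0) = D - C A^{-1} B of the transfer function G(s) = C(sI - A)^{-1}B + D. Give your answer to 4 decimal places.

G(0) = C(-A)^{-1}B + D = -C A^{-1} B + D.
det A = 5, so A^{-1} = (1/5)·adj(A) = [[-9/5, 8/5], [-4/5, 3/5]]
A^{-1} B = [51/5, 21/5]^T
C A^{-1} B = -9/5
G(0) = D - C A^{-1} B = 0 - (-9/5) = 9/5 ≈ 1.8000

1.8000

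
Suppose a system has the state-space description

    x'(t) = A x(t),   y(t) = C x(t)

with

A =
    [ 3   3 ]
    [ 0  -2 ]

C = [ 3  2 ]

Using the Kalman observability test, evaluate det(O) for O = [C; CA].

-3

CA = [[9, 5]]
Observability matrix O = [C; CA] = [[3, 2], [9, 5]]
det(O) = 3·5 - 2·9 = 15 - 18 = -3
Since det(O) ≠ 0, rank(O) = 2 and the system is completely observable.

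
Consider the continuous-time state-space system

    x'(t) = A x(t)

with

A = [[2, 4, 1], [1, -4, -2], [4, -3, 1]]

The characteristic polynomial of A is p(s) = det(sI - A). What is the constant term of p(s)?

43

Expand det(sI - A) for the 3×3 matrix.
p(s) = s^3 + s^2 - 24s + 43.
(Check: constant term = det(-A) = (-1)^3 det A = 43; coefficient of s^2 = -tr A = 1.)
The constant term is 43.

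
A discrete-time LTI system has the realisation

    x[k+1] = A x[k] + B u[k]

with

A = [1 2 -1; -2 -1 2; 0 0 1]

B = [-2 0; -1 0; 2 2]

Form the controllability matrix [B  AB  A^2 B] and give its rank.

AB = [[-6, -2], [9, 4], [2, 2]]
A^2B = [[10, 4], [7, 4], [2, 2]]
Controllability matrix C = [B  AB  A^2B] = [[-2, 0, -6, -2, 10, 4], [-1, 0, 9, 4, 7, 4], [2, 2, 2, 2, 2, 2]]
Take the 3×3 submatrix of C formed by columns 1, 2, 3: [[-2, 0, -6], [-1, 0, 9], [2, 2, 2]]. Its determinant is (-2)·(0·2 - 9·2) - 0·((-1)·2 - 9·2) + (-6)·((-1)·2 - 0·2) = (-2)·(-18) - 0·(-20) + (-6)·(-2) = 48 ≠ 0.
So rank(C) ≥ 3; since C has 3 rows, rank(C) = 3.
rank(C) = 3 = n, so the pair (A, B) is completely controllable.

3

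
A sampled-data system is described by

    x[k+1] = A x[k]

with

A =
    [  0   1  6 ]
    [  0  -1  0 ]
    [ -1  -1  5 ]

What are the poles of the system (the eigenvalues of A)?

-1, 2, 3

det(zI - A) = z^3 - (tr A)z^2 + (M11 + M22 + M33)z - det A, where Mii is the 2×2 principal minor of A obtained by deleting row i and column i.
tr A = 0 + (-1) + 5 = 4; M11 = (-1)·5 - 0·(-1) = -5 - 0 = -5; M22 = 0·5 - 6·(-1) = 0 - (-6) = 6; M33 = 0·(-1) - 1·0 = 0 - 0 = 0; sum of minors = 1.
det A = 0·((-1)·5 - 0·(-1)) - 1·(0·5 - 0·(-1)) + 6·(0·(-1) - (-1)·(-1)) = 0·(-5) - 1·0 + 6·(-1) = -6.
So p(z) = det(zI - A) = z^3 - 4z^2 + z + 6.
Rational-root test: any integer root divides 6. Testing small divisors, z = -1 works: p(-1) = -1 + (-4) + (-1) + 6 = 0, so (z + 1) is a factor.
Dividing, p(z) = (z + 1)(z^2 - 5z + 6).
Factor z^2 - 5z + 6: two numbers with sum 5 and product 6 are 3 and 2, so z^2 - 5z + 6 = (z - 3)(z - 2).
Hence p(z) = (z - 3) (z - 2) (z + 1), with roots -1, 2, 3.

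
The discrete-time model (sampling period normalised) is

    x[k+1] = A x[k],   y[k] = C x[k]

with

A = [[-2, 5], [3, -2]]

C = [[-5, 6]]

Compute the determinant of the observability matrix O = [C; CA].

17

CA = [[28, -37]]
Observability matrix O = [C; CA] = [[-5, 6], [28, -37]]
det(O) = (-5)·(-37) - 6·28 = 185 - 168 = 17
Since det(O) ≠ 0, rank(O) = 2 and the system is completely observable.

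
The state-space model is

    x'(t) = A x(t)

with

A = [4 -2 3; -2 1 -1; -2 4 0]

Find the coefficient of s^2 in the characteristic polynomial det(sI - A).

-5

Expand det(sI - A) for the 3×3 matrix.
p(s) = s^3 - 5s^2 + 10s + 6.
(Check: constant term = det(-A) = (-1)^3 det A = 6; coefficient of s^2 = -tr A = -5.)
The coefficient of s^2 is -5.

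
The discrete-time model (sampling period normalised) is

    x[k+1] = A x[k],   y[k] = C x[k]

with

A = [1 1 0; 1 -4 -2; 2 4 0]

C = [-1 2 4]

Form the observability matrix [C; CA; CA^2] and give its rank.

CA = [[9, 7, -4]]
CA^2 = [[8, -35, -14]]
Observability matrix O = [C; CA; CA^2] = [[-1, 2, 4], [9, 7, -4], [8, -35, -14]]
det(O) = (-1)·(7·(-14) - (-4)·(-35)) - 2·(9·(-14) - (-4)·8) + 4·(9·(-35) - 7·8) = (-1)·(-238) - 2·(-94) + 4·(-371) = -1058 ≠ 0, so rank(O) = 3.
rank(O) = 3 = n, so the pair (A, C) is completely observable.

3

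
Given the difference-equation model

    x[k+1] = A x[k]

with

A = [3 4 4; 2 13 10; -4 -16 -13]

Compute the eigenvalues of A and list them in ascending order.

-1, 1, 3

det(zI - A) = z^3 - (tr A)z^2 + (M11 + M22 + M33)z - det A, where Mii is the 2×2 principal minor of A obtained by deleting row i and column i.
tr A = 3 + 13 + (-13) = 3; M11 = 13·(-13) - 10·(-16) = -169 - (-160) = -9; M22 = 3·(-13) - 4·(-4) = -39 - (-16) = -23; M33 = 3·13 - 4·2 = 39 - 8 = 31; sum of minors = -1.
det A = 3·(13·(-13) - 10·(-16)) - 4·(2·(-13) - 10·(-4)) + 4·(2·(-16) - 13·(-4)) = 3·(-9) - 4·14 + 4·20 = -3.
So p(z) = det(zI - A) = z^3 - 3z^2 - z + 3.
Rational-root test: any integer root divides 3. Testing small divisors, z = -1 works: p(-1) = -1 + (-3) + 1 + 3 = 0, so (z + 1) is a factor.
Dividing, p(z) = (z + 1)(z^2 - 4z + 3).
Factor z^2 - 4z + 3: two numbers with sum 4 and product 3 are 3 and 1, so z^2 - 4z + 3 = (z - 3)(z - 1).
Hence p(z) = (z - 3) (z - 1) (z + 1), with roots -1, 1, 3.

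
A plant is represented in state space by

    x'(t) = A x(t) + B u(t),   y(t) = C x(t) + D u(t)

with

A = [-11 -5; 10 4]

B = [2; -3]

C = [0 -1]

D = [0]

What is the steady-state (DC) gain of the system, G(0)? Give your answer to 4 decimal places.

2.1667

G(0) = C(-A)^{-1}B + D = -C A^{-1} B + D.
det A = 6, so A^{-1} = (1/6)·adj(A) = [[2/3, 5/6], [-5/3, -11/6]]
A^{-1} B = [-7/6, 13/6]^T
C A^{-1} B = -13/6
G(0) = D - C A^{-1} B = 0 - (-13/6) = 13/6 ≈ 2.1667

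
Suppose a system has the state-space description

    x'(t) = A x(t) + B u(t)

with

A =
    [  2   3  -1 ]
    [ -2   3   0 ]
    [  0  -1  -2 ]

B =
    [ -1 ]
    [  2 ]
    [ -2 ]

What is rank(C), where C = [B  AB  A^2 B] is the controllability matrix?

3

AB = [[6], [8], [2]]
A^2B = [[34], [12], [-12]]
Controllability matrix C = [B  AB  A^2B] = [[-1, 6, 34], [2, 8, 12], [-2, 2, -12]]
det(C) = (-1)·(8·(-12) - 12·2) - 6·(2·(-12) - 12·(-2)) + 34·(2·2 - 8·(-2)) = (-1)·(-120) - 6·0 + 34·20 = 800 ≠ 0, so rank(C) = 3.
rank(C) = 3 = n, so the pair (A, B) is completely controllable.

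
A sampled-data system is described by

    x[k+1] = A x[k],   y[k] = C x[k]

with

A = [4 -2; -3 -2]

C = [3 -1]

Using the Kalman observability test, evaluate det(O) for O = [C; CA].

CA = [[15, -4]]
Observability matrix O = [C; CA] = [[3, -1], [15, -4]]
det(O) = 3·(-4) - (-1)·15 = -12 - (-15) = 3
Since det(O) ≠ 0, rank(O) = 2 and the system is completely observable.

3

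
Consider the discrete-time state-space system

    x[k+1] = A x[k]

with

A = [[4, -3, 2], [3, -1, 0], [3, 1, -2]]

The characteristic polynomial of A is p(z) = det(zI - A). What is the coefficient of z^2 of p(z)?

-1

Expand det(zI - A) for the 3×3 matrix.
p(z) = z^3 - z^2 - 7z - 2.
(Check: constant term = det(-A) = (-1)^3 det A = -2; coefficient of z^2 = -tr A = -1.)
The coefficient of z^2 is -1.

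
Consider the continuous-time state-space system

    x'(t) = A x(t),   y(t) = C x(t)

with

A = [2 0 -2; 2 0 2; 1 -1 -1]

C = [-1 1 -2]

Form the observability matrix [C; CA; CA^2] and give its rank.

CA = [[-2, 2, 6]]
CA^2 = [[6, -6, 2]]
Observability matrix O = [C; CA; CA^2] = [[-1, 1, -2], [-2, 2, 6], [6, -6, 2]]
The columns c1, c2, c3 of O are linearly dependent: c1 + c2 = 0 (check each entry), so rank(O) ≤ 2.
The 2×2 minor from rows 1, 2, columns 1, 3 is (-1)·6 - (-2)·(-2) = -6 - 4 = -10 ≠ 0, so rank(O) = 2.
rank(O) = 2 < n = 3, so the pair (A, C) is not completely observable.

2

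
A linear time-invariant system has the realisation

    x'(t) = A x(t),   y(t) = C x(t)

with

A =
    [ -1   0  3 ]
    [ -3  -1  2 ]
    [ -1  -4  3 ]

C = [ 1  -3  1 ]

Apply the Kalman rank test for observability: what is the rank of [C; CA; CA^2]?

CA = [[7, -1, 0]]
CA^2 = [[-4, 1, 19]]
Observability matrix O = [C; CA; CA^2] = [[1, -3, 1], [7, -1, 0], [-4, 1, 19]]
det(O) = 1·((-1)·19 - 0·1) - (-3)·(7·19 - 0·(-4)) + 1·(7·1 - (-1)·(-4)) = 1·(-19) - (-3)·133 + 1·3 = 383 ≠ 0, so rank(O) = 3.
rank(O) = 3 = n, so the pair (A, C) is completely observable.

3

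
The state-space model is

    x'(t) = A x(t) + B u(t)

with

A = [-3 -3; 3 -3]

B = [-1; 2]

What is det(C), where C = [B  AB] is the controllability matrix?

15

AB = [[-3], [-9]]
Controllability matrix C = [B  AB] = [[-1, -3], [2, -9]]
det(C) = (-1)·(-9) - (-3)·2 = 9 - (-6) = 15
Since det(C) ≠ 0, rank(C) = 2 and the system is completely controllable.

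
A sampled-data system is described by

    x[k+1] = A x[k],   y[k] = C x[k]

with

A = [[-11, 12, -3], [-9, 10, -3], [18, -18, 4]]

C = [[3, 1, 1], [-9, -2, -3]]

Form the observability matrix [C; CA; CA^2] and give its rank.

2

CA = [[-24, 28, -8], [63, -74, 21]]
CA^2 = [[-132, 136, -44], [351, -362, 117]]
Observability matrix O = [C; CA; CA^2] = [[3, 1, 1], [-9, -2, -3], [-24, 28, -8], [63, -74, 21], [-132, 136, -44], [351, -362, 117]]
The columns c1, c2, c3 of O are linearly dependent: -c1 + 3·c3 = 0 (check each entry), so rank(O) ≤ 2.
The 2×2 minor from rows 1, 2, columns 1, 2 is 3·(-2) - 1·(-9) = -6 - (-9) = 3 ≠ 0, so rank(O) = 2.
rank(O) = 2 < n = 3, so the pair (A, C) is not completely observable.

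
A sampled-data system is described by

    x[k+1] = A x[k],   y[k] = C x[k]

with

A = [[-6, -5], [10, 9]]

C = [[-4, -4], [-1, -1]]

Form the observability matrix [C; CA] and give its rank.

1

CA = [[-16, -16], [-4, -4]]
Observability matrix O = [C; CA] = [[-4, -4], [-1, -1], [-16, -16], [-4, -4]]
Every row of O is a scalar multiple of row 1 = [-4, -4] (multipliers 1, 1/4, 4, 1), so the rows span a one-dimensional space.
O ≠ 0, hence rank(O) = 1.
rank(O) = 1 < n = 2, so the pair (A, C) is not completely observable.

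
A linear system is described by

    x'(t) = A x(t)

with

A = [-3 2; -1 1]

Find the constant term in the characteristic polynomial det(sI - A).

-1

For a 2×2 matrix, det(sI - A) = s^2 - (tr A)s + det A.
tr A = -2, det A = -1.
So p(s) = s^2 + 2s - 1.
The constant term is -1.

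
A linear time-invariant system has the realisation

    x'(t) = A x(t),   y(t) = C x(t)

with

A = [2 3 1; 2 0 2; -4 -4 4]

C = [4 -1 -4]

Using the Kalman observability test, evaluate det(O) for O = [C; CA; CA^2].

18700

CA = [[22, 28, -14]]
CA^2 = [[156, 122, 22]]
Observability matrix O = [C; CA; CA^2] = [[4, -1, -4], [22, 28, -14], [156, 122, 22]]
Expanding along the first row, det(O) = 4·(28·22 - (-14)·122) - (-1)·(22·22 - (-14)·156) + (-4)·(22·122 - 28·156) = 4·2324 - (-1)·2668 + (-4)·(-1684) = 18700
Since det(O) ≠ 0, rank(O) = 3 and the system is completely observable.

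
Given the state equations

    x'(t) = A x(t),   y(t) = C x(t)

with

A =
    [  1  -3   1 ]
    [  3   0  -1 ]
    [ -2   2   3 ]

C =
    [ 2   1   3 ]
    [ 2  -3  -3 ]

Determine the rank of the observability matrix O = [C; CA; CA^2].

3

CA = [[-1, 0, 10], [-1, -12, -4]]
CA^2 = [[-21, 23, 29], [-29, -5, -1]]
Observability matrix O = [C; CA; CA^2] = [[2, 1, 3], [2, -3, -3], [-1, 0, 10], [-1, -12, -4], [-21, 23, 29], [-29, -5, -1]]
Take the 3×3 submatrix of O formed by rows 1, 2, 3: [[2, 1, 3], [2, -3, -3], [-1, 0, 10]]. Its determinant is 2·((-3)·10 - (-3)·0) - 1·(2·10 - (-3)·(-1)) + 3·(2·0 - (-3)·(-1)) = 2·(-30) - 1·17 + 3·(-3) = -86 ≠ 0.
So rank(O) ≥ 3; since O has 3 columns, rank(O) = 3.
rank(O) = 3 = n, so the pair (A, C) is completely observable.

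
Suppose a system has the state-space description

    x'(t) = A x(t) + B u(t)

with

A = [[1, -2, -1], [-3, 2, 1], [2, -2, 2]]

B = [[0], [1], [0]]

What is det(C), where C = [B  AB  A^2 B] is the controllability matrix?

-16

AB = [[-2], [2], [-2]]
A^2B = [[-4], [8], [-12]]
Controllability matrix C = [B  AB  A^2B] = [[0, -2, -4], [1, 2, 8], [0, -2, -12]]
Expanding along the first row, det(C) = 0·(2·(-12) - 8·(-2)) - (-2)·(1·(-12) - 8·0) + (-4)·(1·(-2) - 2·0) = 0·(-8) - (-2)·(-12) + (-4)·(-2) = -16
Since det(C) ≠ 0, rank(C) = 3 and the system is completely controllable.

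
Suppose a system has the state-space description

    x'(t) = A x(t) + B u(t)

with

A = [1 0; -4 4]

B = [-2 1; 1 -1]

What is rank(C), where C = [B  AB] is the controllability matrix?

AB = [[-2, 1], [12, -8]]
Controllability matrix C = [B  AB] = [[-2, 1, -2, 1], [1, -1, 12, -8]]
Take the 2×2 submatrix of C formed by columns 1, 2: [[-2, 1], [1, -1]]. Its determinant is (-2)·(-1) - 1·1 = 2 - 1 = 1 ≠ 0.
So rank(C) ≥ 2; since C has 2 rows, rank(C) = 2.
rank(C) = 2 = n, so the pair (A, B) is completely controllable.

2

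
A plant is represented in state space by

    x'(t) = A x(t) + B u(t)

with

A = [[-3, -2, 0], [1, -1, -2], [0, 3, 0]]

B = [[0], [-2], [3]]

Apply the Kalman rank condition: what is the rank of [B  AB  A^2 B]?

3

AB = [[4], [-4], [-6]]
A^2B = [[-4], [20], [-12]]
Controllability matrix C = [B  AB  A^2B] = [[0, 4, -4], [-2, -4, 20], [3, -6, -12]]
det(C) = 0·((-4)·(-12) - 20·(-6)) - 4·((-2)·(-12) - 20·3) + (-4)·((-2)·(-6) - (-4)·3) = 0·168 - 4·(-36) + (-4)·24 = 48 ≠ 0, so rank(C) = 3.
rank(C) = 3 = n, so the pair (A, B) is completely controllable.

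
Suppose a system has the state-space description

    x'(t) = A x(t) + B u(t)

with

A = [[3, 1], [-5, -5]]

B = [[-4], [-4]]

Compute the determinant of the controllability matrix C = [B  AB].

-224

AB = [[-16], [40]]
Controllability matrix C = [B  AB] = [[-4, -16], [-4, 40]]
det(C) = (-4)·40 - (-16)·(-4) = -160 - 64 = -224
Since det(C) ≠ 0, rank(C) = 2 and the system is completely controllable.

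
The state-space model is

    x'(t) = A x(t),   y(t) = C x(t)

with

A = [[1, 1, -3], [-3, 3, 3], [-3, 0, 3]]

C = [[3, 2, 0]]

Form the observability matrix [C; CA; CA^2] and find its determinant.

1233

CA = [[-3, 9, -3]]
CA^2 = [[-21, 24, 27]]
Observability matrix O = [C; CA; CA^2] = [[3, 2, 0], [-3, 9, -3], [-21, 24, 27]]
Expanding along the first row, det(O) = 3·(9·27 - (-3)·24) - 2·((-3)·27 - (-3)·(-21)) + 0·((-3)·24 - 9·(-21)) = 3·315 - 2·(-144) + 0·117 = 1233
Since det(O) ≠ 0, rank(O) = 3 and the system is completely observable.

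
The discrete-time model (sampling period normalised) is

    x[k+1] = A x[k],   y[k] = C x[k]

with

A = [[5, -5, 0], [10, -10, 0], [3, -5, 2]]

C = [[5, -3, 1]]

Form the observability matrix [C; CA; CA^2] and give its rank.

CA = [[-2, 0, 2]]
CA^2 = [[-4, 0, 4]]
Observability matrix O = [C; CA; CA^2] = [[5, -3, 1], [-2, 0, 2], [-4, 0, 4]]
The columns c1, c2, c3 of O are linearly dependent: c1 + 2·c2 + c3 = 0 (check each entry), so rank(O) ≤ 2.
The 2×2 minor from rows 1, 2, columns 1, 2 is 5·0 - (-3)·(-2) = 0 - 6 = -6 ≠ 0, so rank(O) = 2.
rank(O) = 2 < n = 3, so the pair (A, C) is not completely observable.

2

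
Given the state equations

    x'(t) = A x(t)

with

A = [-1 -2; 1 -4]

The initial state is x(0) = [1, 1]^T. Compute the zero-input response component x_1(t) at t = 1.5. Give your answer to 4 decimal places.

det(sI - A) = s^2 - (tr A)s + det A, with tr A = (-1) + (-4) = -5 and det A = (-1)·(-4) - (-2)·1 = 4 - (-2) = 6.
So p(s) = det(sI - A) = s^2 + 5s + 6.
Factor s^2 + 5s + 6: two numbers with sum -5 and product 6 are -2 and -3, so s^2 + 5s + 6 = (s + 2)(s + 3).
Hence p(s) = (s + 2) (s + 3), with roots -3, -2.
The eigenvalues -3, -2 are distinct and real, so A is diagonalisable and x(t) = e^{At} x(0) = V diag(e^{λ_i t}) V^{-1} x(0), where the columns of V are the eigenvectors.
λ = -3: A - (-3)I = [[2, -2], [1, -1]]. Row 1 gives 2·v1 + (-2)·v2 = 0, so take v_1 = [-1, -1]^T.
λ = -2: A - (-2)I = [[1, -2], [1, -2]]. Row 1 gives 1·v1 + (-2)·v2 = 0, so take v_2 = [2, 1]^T.
V = [v_1 v_2] = [[-1, 2], [-1, 1]] has det V = 1, so V^{-1} = adj(V)/det V = [[1, -2], [1, -1]].
Modal coordinates z(0) = V^{-1} x(0): 1·1 + (-2)·1 = -1; 1·1 + (-1)·1 = 0; so z(0) = [-1, 0]^T.
x_1(t) = Σ_i (v_i)_1 · z_i(0) · e^{λ_i t} (row 1 of V times the modal terms).
x_1(1.5) = (-1)·(-1)·e^{-3·1.5} + 2·0·e^{-2·1.5} = 1·0.011109 + 0·0.049787 = 0.0111.

0.0111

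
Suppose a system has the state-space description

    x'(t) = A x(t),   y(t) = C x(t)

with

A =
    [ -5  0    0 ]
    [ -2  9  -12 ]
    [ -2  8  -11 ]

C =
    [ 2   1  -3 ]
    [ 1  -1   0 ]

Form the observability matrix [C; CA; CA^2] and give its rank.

2

CA = [[-6, -15, 21], [-3, -9, 12]]
CA^2 = [[18, 33, -51], [9, 15, -24]]
Observability matrix O = [C; CA; CA^2] = [[2, 1, -3], [1, -1, 0], [-6, -15, 21], [-3, -9, 12], [18, 33, -51], [9, 15, -24]]
The columns c1, c2, c3 of O are linearly dependent: c1 + c2 + c3 = 0 (check each entry), so rank(O) ≤ 2.
The 2×2 minor from rows 1, 2, columns 1, 2 is 2·(-1) - 1·1 = -2 - 1 = -3 ≠ 0, so rank(O) = 2.
rank(O) = 2 < n = 3, so the pair (A, C) is not completely observable.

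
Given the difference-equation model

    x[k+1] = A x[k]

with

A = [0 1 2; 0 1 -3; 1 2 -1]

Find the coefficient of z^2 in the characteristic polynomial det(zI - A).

0

Expand det(zI - A) for the 3×3 matrix.
p(z) = z^3 + 3z + 5.
(Check: constant term = det(-A) = (-1)^3 det A = 5; coefficient of z^2 = -tr A = 0.)
The coefficient of z^2 is 0.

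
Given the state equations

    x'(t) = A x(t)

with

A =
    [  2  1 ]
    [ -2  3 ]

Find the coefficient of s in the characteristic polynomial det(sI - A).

-5

For a 2×2 matrix, det(sI - A) = s^2 - (tr A)s + det A.
tr A = 5, det A = 8.
So p(s) = s^2 - 5s + 8.
The coefficient of s is -5.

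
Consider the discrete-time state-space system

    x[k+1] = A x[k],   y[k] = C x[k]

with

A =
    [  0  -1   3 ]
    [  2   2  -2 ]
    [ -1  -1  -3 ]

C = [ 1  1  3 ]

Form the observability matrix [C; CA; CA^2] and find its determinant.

CA = [[-1, -2, -8]]
CA^2 = [[4, 5, 25]]
Observability matrix O = [C; CA; CA^2] = [[1, 1, 3], [-1, -2, -8], [4, 5, 25]]
Expanding along the first row, det(O) = 1·((-2)·25 - (-8)·5) - 1·((-1)·25 - (-8)·4) + 3·((-1)·5 - (-2)·4) = 1·(-10) - 1·7 + 3·3 = -8
Since det(O) ≠ 0, rank(O) = 3 and the system is completely observable.

-8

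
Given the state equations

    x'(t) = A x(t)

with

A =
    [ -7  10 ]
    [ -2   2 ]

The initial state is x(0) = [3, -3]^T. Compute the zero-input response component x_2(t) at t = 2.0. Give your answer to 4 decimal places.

det(sI - A) = s^2 - (tr A)s + det A, with tr A = (-7) + 2 = -5 and det A = (-7)·2 - 10·(-2) = -14 - (-20) = 6.
So p(s) = det(sI - A) = s^2 + 5s + 6.
Factor s^2 + 5s + 6: two numbers with sum -5 and product 6 are -2 and -3, so s^2 + 5s + 6 = (s + 2)(s + 3).
Hence p(s) = (s + 2) (s + 3), with roots -3, -2.
The eigenvalues -3, -2 are distinct and real, so A is diagonalisable and x(t) = e^{At} x(0) = V diag(e^{λ_i t}) V^{-1} x(0), where the columns of V are the eigenvectors.
λ = -3: A - (-3)I = [[-4, 10], [-2, 5]]. Row 1 gives (-4)·v1 + 10·v2 = 0, so take v_1 = [5, 2]^T.
λ = -2: A - (-2)I = [[-5, 10], [-2, 4]]. Row 1 gives (-5)·v1 + 10·v2 = 0, so take v_2 = [2, 1]^T.
V = [v_1 v_2] = [[5, 2], [2, 1]] has det V = 1, so V^{-1} = adj(V)/det V = [[1, -2], [-2, 5]].
Modal coordinates z(0) = V^{-1} x(0): 1·3 + (-2)·(-3) = 9; (-2)·3 + 5·(-3) = -21; so z(0) = [9, -21]^T.
x_2(t) = Σ_i (v_i)_2 · z_i(0) · e^{λ_i t} (row 2 of V times the modal terms).
x_2(2.0) = 2·9·e^{-3·2.0} + 1·(-21)·e^{-2·2.0} = 18·0.002479 + (-21)·0.018316 = -0.3400.

-0.3400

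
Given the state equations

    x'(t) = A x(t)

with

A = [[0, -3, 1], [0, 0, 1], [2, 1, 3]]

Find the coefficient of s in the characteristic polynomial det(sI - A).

-3

Expand det(sI - A) for the 3×3 matrix.
p(s) = s^3 - 3s^2 - 3s + 6.
(Check: constant term = det(-A) = (-1)^3 det A = 6; coefficient of s^2 = -tr A = -3.)
The coefficient of s is -3.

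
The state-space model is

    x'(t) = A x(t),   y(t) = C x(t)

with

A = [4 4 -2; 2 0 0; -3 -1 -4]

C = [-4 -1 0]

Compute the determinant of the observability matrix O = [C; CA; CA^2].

CA = [[-18, -16, 8]]
CA^2 = [[-128, -80, 4]]
Observability matrix O = [C; CA; CA^2] = [[-4, -1, 0], [-18, -16, 8], [-128, -80, 4]]
Expanding along the first row, det(O) = (-4)·((-16)·4 - 8·(-80)) - (-1)·((-18)·4 - 8·(-128)) + 0·((-18)·(-80) - (-16)·(-128)) = (-4)·576 - (-1)·952 + 0·(-608) = -1352
Since det(O) ≠ 0, rank(O) = 3 and the system is completely observable.

-1352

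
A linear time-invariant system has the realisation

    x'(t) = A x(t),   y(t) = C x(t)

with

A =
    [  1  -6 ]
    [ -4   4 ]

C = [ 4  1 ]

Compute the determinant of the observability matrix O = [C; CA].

-80

CA = [[0, -20]]
Observability matrix O = [C; CA] = [[4, 1], [0, -20]]
det(O) = 4·(-20) - 1·0 = -80 - 0 = -80
Since det(O) ≠ 0, rank(O) = 2 and the system is completely observable.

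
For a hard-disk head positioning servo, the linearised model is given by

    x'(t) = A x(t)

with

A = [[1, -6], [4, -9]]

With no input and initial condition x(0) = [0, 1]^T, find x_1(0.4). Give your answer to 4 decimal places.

-0.4976

det(sI - A) = s^2 - (tr A)s + det A, with tr A = 1 + (-9) = -8 and det A = 1·(-9) - (-6)·4 = -9 - (-24) = 15.
So p(s) = det(sI - A) = s^2 + 8s + 15.
Factor s^2 + 8s + 15: two numbers with sum -8 and product 15 are -3 and -5, so s^2 + 8s + 15 = (s + 3)(s + 5).
Hence p(s) = (s + 3) (s + 5), with roots -5, -3.
The eigenvalues -5, -3 are distinct and real, so A is diagonalisable and x(t) = e^{At} x(0) = V diag(e^{λ_i t}) V^{-1} x(0), where the columns of V are the eigenvectors.
λ = -5: A - (-5)I = [[6, -6], [4, -4]]. Row 1 gives 6·v1 + (-6)·v2 = 0, so take v_1 = [-1, -1]^T.
λ = -3: A - (-3)I = [[4, -6], [4, -6]]. Row 1 gives 4·v1 + (-6)·v2 = 0, so take v_2 = [3, 2]^T.
V = [v_1 v_2] = [[-1, 3], [-1, 2]] has det V = 1, so V^{-1} = adj(V)/det V = [[2, -3], [1, -1]].
Modal coordinates z(0) = V^{-1} x(0): 2·0 + (-3)·1 = -3; 1·0 + (-1)·1 = -1; so z(0) = [-3, -1]^T.
x_1(t) = Σ_i (v_i)_1 · z_i(0) · e^{λ_i t} (row 1 of V times the modal terms).
x_1(0.4) = (-1)·(-3)·e^{-5·0.4} + 3·(-1)·e^{-3·0.4} = 3·0.135335 + (-3)·0.301194 = -0.4976.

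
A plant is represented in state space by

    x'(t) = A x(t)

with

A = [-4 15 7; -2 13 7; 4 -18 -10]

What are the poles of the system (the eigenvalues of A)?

-3, -2, 4

det(sI - A) = s^3 - (tr A)s^2 + (M11 + M22 + M33)s - det A, where Mii is the 2×2 principal minor of A obtained by deleting row i and column i.
tr A = (-4) + 13 + (-10) = -1; M11 = 13·(-10) - 7·(-18) = -130 - (-126) = -4; M22 = (-4)·(-10) - 7·4 = 40 - 28 = 12; M33 = (-4)·13 - 15·(-2) = -52 - (-30) = -22; sum of minors = -14.
det A = (-4)·(13·(-10) - 7·(-18)) - 15·((-2)·(-10) - 7·4) + 7·((-2)·(-18) - 13·4) = (-4)·(-4) - 15·(-8) + 7·(-16) = 24.
So p(s) = det(sI - A) = s^3 + s^2 - 14s - 24.
Rational-root test: any integer root divides -24. Testing small divisors, s = -2 works: p(-2) = -8 + 4 + 28 + (-24) = 0, so (s + 2) is a factor.
Dividing, p(s) = (s + 2)(s^2 - s - 12).
Factor s^2 - s - 12: two numbers with sum 1 and product -12 are 4 and -3, so s^2 - s - 12 = (s - 4)(s + 3).
Hence p(s) = (s - 4) (s + 2) (s + 3), with roots -3, -2, 4.
At least one eigenvalue has non-negative real part, so the system is not asymptotically stable.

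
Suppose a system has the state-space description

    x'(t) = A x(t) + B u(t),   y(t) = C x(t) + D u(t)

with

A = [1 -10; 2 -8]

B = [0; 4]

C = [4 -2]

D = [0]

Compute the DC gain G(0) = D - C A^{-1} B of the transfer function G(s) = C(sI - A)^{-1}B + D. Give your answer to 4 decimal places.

-12.6667

G(0) = C(-A)^{-1}B + D = -C A^{-1} B + D.
det A = 12, so A^{-1} = (1/12)·adj(A) = [[-2/3, 5/6], [-1/6, 1/12]]
A^{-1} B = [10/3, 1/3]^T
C A^{-1} B = 38/3
G(0) = D - C A^{-1} B = 0 - (38/3) = -38/3 ≈ -12.6667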